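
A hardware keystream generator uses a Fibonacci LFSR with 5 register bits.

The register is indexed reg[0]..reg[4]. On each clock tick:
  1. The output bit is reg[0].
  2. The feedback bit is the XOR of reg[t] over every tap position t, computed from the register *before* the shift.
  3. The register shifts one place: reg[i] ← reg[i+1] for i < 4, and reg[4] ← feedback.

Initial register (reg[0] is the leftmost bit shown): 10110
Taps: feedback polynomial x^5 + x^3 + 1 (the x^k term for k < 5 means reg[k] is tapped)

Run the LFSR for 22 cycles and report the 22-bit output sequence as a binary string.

k : reg_k → out_k, fb_k
0: 10110 → 1, fb=0
1: 01100 → 0, fb=0
2: 11000 → 1, fb=1
3: 10001 → 1, fb=1
4: 00011 → 0, fb=1
5: 00111 → 0, fb=1
6: 01111 → 0, fb=1
7: 11111 → 1, fb=0
8: 11110 → 1, fb=0
9: 11100 → 1, fb=1
10: 11001 → 1, fb=1
11: 10011 → 1, fb=0
12: 00110 → 0, fb=1
13: 01101 → 0, fb=0
14: 11010 → 1, fb=0
15: 10100 → 1, fb=1
16: 01001 → 0, fb=0
17: 10010 → 1, fb=0
18: 00100 → 0, fb=0
19: 01000 → 0, fb=0
20: 10000 → 1, fb=1
21: 00001 → 0, fb=0

1011000111110011010010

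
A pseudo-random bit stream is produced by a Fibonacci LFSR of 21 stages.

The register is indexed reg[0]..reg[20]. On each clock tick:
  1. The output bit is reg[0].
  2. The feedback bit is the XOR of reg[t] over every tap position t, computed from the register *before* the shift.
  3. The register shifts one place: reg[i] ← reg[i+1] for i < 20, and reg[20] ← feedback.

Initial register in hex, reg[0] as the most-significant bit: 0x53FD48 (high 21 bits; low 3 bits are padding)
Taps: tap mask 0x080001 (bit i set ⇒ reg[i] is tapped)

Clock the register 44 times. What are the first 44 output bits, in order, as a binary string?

01010011111111010100100010110011001000101111

step | reg (before) | out | fb
   0 | 010100111111110101001 | 0 | 0
   1 | 101001111111101010010 | 1 | 0
   2 | 010011111111010100100 | 0 | 0
   3 | 100111111110101001000 | 1 | 1
   4 | 001111111101010010001 | 0 | 0
   5 | 011111111010100100010 | 0 | 1
   6 | 111111110101001000101 | 1 | 1
   7 | 111111101010010001011 | 1 | 0
   8 | 111111010100100010110 | 1 | 0
   9 | 111110101001000101100 | 1 | 1
  10 | 111101010010001011001 | 1 | 1
  11 | 111010100100010110011 | 1 | 0
  12 | 110101001000101100110 | 1 | 0
  13 | 101010010001011001100 | 1 | 1
  14 | 010100100010110011001 | 0 | 0
  15 | 101001000101100110010 | 1 | 0
  16 | 010010001011001100100 | 0 | 0
  17 | 100100010110011001000 | 1 | 1
  18 | 001000101100110010001 | 0 | 0
  19 | 010001011001100100010 | 0 | 1
  20 | 100010110011001000101 | 1 | 1
  21 | 000101100110010001011 | 0 | 1
  22 | 001011001100100010111 | 0 | 1
  23 | 010110011001000101111 | 0 | 1
  24 | 101100110010001011111 | 1 | 0
  25 | 011001100100010111110 | 0 | 1
  26 | 110011001000101111101 | 1 | 1
  27 | 100110010001011111011 | 1 | 0
  28 | 001100100010111110110 | 0 | 1
  29 | 011001000101111101101 | 0 | 0
  30 | 110010001011111011010 | 1 | 0
  31 | 100100010111110110100 | 1 | 1
  32 | 001000101111101101001 | 0 | 0
  33 | 010001011111011010010 | 0 | 1
  34 | 100010111110110100101 | 1 | 1
  35 | 000101111101101001011 | 0 | 1
  36 | 001011111011010010111 | 0 | 1
  37 | 010111110110100101111 | 0 | 1
  38 | 101111101101001011111 | 1 | 0
  39 | 011111011010010111110 | 0 | 1
  40 | 111110110100101111101 | 1 | 1
  41 | 111101101001011111011 | 1 | 0
  42 | 111011010010111110110 | 1 | 0
  43 | 110110100101111101100 | 1 | 1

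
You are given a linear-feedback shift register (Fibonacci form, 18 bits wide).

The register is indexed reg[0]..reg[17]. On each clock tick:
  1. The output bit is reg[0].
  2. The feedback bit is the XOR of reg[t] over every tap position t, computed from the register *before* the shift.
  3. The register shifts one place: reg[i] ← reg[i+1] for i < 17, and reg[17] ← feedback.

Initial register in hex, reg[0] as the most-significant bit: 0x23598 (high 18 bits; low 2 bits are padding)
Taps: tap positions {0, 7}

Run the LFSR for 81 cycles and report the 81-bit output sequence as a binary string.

001000110101100110100011111000100001010010111010000100100110110011001001000000100

tick  register→output (feedback)
  0  001000110101100110→0 (1)
  1  010001101011001101→0 (0)
  2  100011010110011010→1 (0)
  3  000110101100110100→0 (0)
  4  001101011001101000→0 (1)
  5  011010110011010001→0 (1)
  6  110101100110100011→1 (1)
  7  101011001101000111→1 (1)
  8  010110011010001111→0 (1)
  9  101100110100011111→1 (0)
 10  011001101000111110→0 (0)
 11  110011010001111100→1 (0)
 12  100110100011111000→1 (1)
 13  001101000111110001→0 (0)
 14  011010001111100010→0 (0)
 15  110100011111000100→1 (0)
 16  101000111110001000→1 (0)
 17  010001111100010000→0 (1)
 18  100011111000100001→1 (0)
 19  000111110001000010→0 (1)
 20  001111100010000101→0 (0)
 21  011111000100001010→0 (0)
 22  111110001000010100→1 (1)
 23  111100010000101001→1 (0)
 24  111000100001010010→1 (1)
 25  110001000010100101→1 (1)
 26  100010000101001011→1 (1)
 27  000100001010010111→0 (0)
 28  001000010100101110→0 (1)
 29  010000101001011101→0 (0)
 30  100001010010111010→1 (0)
 31  000010100101110100→0 (0)
 32  000101001011101000→0 (0)
 33  001010010111010000→0 (1)
 34  010100101110100001→0 (0)
 35  101001011101000010→1 (0)
 36  010010111010000100→0 (1)
 37  100101110100001001→1 (0)
 38  001011101000010010→0 (0)
 39  010111010000100100→0 (1)
 40  101110100001001001→1 (1)
 41  011101000010010011→0 (0)
 42  111010000100100110→1 (1)
 43  110100001001001101→1 (1)
 44  101000010010011011→1 (0)
 45  010000100100110110→0 (0)
 46  100001001001101100→1 (1)
 47  000010010011011001→0 (1)
 48  000100100110110011→0 (0)
 49  001001001101100110→0 (0)
 50  010010011011001100→0 (1)
 51  100100110110011001→1 (0)
 52  001001101100110010→0 (0)
 53  010011011001100100→0 (1)
 54  100110110011001001→1 (0)
 55  001101100110010010→0 (0)
 56  011011001100100100→0 (0)
 57  110110011001001000→1 (0)
 58  101100110010010000→1 (0)
 59  011001100100100000→0 (0)
 60  110011001001000000→1 (1)
 61  100110010010000001→1 (0)
 62  001100100100000010→0 (0)
 63  011001001000000100→0 (0)
 64  110010010000001000→1 (0)
 65  100100100000010000→1 (1)
 66  001001000000100001→0 (0)
 67  010010000001000010→0 (0)
 68  100100000010000100→1 (1)
 69  001000000100001001→0 (0)
 70  010000001000010010→0 (0)
 71  100000010000100100→1 (0)
 72  000000100001001000→0 (0)
 73  000001000010010000→0 (0)
 74  000010000100100000→0 (0)
 75  000100001001000000→0 (0)
 76  001000010010000000→0 (1)
 77  010000100100000001→0 (0)
 78  100001001000000010→1 (1)
 79  000010010000000101→0 (1)
 80  000100100000001011→0 (0)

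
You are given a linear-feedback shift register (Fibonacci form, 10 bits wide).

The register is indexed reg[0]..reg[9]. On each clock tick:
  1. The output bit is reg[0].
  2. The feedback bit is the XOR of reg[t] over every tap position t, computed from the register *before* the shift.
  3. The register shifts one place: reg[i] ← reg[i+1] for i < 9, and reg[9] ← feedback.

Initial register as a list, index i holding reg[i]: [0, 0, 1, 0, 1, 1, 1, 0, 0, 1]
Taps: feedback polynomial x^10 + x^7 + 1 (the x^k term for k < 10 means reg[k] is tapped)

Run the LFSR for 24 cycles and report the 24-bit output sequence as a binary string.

001011100100001111101101

k : reg_k → out_k, fb_k
0: 0010111001 → 0, fb=0
1: 0101110010 → 0, fb=0
2: 1011100100 → 1, fb=0
3: 0111001000 → 0, fb=0
4: 1110010000 → 1, fb=1
5: 1100100001 → 1, fb=1
6: 1001000011 → 1, fb=1
7: 0010000111 → 0, fb=1
8: 0100001111 → 0, fb=1
9: 1000011111 → 1, fb=0
10: 0000111110 → 0, fb=1
11: 0001111101 → 0, fb=1
12: 0011111011 → 0, fb=0
13: 0111110110 → 0, fb=1
14: 1111101101 → 1, fb=0
15: 1111011010 → 1, fb=1
16: 1110110101 → 1, fb=0
17: 1101101010 → 1, fb=1
18: 1011010101 → 1, fb=0
19: 0110101010 → 0, fb=0
20: 1101010100 → 1, fb=0
21: 1010101000 → 1, fb=1
22: 0101010001 → 0, fb=0
23: 1010100010 → 1, fb=1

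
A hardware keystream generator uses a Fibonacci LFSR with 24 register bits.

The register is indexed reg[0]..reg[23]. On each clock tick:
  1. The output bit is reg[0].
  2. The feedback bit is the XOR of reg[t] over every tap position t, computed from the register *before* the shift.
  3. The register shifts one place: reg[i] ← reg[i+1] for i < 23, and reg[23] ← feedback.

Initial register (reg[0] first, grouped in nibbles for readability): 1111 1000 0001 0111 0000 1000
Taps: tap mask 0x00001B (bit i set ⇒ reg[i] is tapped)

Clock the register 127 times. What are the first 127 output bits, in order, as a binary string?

step | reg (before) | out | fb
   0 | 111110000001011100001000 | 1 | 0
   1 | 111100000010111000010000 | 1 | 1
   2 | 111000000101110000100001 | 1 | 0
   3 | 110000001011100001000010 | 1 | 0
   4 | 100000010111000010000100 | 1 | 1
   5 | 000000101110000100001001 | 0 | 0
   6 | 000001011100001000010010 | 0 | 0
   7 | 000010111000010000100100 | 0 | 1
   8 | 000101110000100001001001 | 0 | 1
   9 | 001011100001000010010011 | 0 | 1
  10 | 010111000010000100100111 | 0 | 1
  11 | 101110000100001001001111 | 1 | 1
  12 | 011100001000010010011111 | 0 | 0
  13 | 111000010000100100111110 | 1 | 0
  14 | 110000100001001001111100 | 1 | 0
  15 | 100001000010010011111000 | 1 | 1
  16 | 000010000100100111110001 | 0 | 1
  17 | 000100001001001111100011 | 0 | 1
  18 | 001000010010011111000111 | 0 | 0
  19 | 010000100100111110001110 | 0 | 1
  20 | 100001001001111100011101 | 1 | 1
  21 | 000010010011111000111011 | 0 | 1
  22 | 000100100111110001110111 | 0 | 1
  23 | 001001001111100011101111 | 0 | 0
  24 | 010010011111000111011110 | 0 | 0
  25 | 100100111110001110111100 | 1 | 0
  26 | 001001111100011101111000 | 0 | 0
  27 | 010011111000111011110000 | 0 | 0
  28 | 100111110001110111100000 | 1 | 1
  29 | 001111100011101111000001 | 0 | 0
  30 | 011111000111011110000010 | 0 | 1
  31 | 111110001110111100000101 | 1 | 0
  32 | 111100011101111000001010 | 1 | 1
  33 | 111000111011110000010101 | 1 | 0
  34 | 110001110111100000101010 | 1 | 0
  35 | 100011101111000001010100 | 1 | 0
  36 | 000111011110000010101000 | 0 | 0
  37 | 001110111100000101010000 | 0 | 0
  38 | 011101111000001010100000 | 0 | 0
  39 | 111011110000010101000000 | 1 | 1
  40 | 110111100000101010000001 | 1 | 0
  41 | 101111000001010100000010 | 1 | 1
  42 | 011110000010101000000101 | 0 | 1
  43 | 111100000101010000001011 | 1 | 1
  44 | 111000001010100000010111 | 1 | 0
  45 | 110000010101000000101110 | 1 | 0
  46 | 100000101010000001011100 | 1 | 1
  47 | 000001010100000010111001 | 0 | 0
  48 | 000010101000000101110010 | 0 | 1
  49 | 000101010000001011100101 | 0 | 1
  50 | 001010100000010111001011 | 0 | 1
  51 | 010101000000101110010111 | 0 | 0
  52 | 101010000001011100101110 | 1 | 0
  53 | 010100000010111001011100 | 0 | 0
  54 | 101000000101110010111000 | 1 | 1
  55 | 010000001011100101110001 | 0 | 1
  56 | 100000010111001011100011 | 1 | 1
  57 | 000000101110010111000111 | 0 | 0
  58 | 000001011100101110001110 | 0 | 0
  59 | 000010111001011100011100 | 0 | 1
  60 | 000101110010111000111001 | 0 | 1
  61 | 001011100101110001110011 | 0 | 1
  62 | 010111001011100011100111 | 0 | 1
  63 | 101110010111000111001111 | 1 | 1
  64 | 011100101110001110011111 | 0 | 0
  65 | 111001011100011100111110 | 1 | 0
  66 | 110010111000111001111100 | 1 | 1
  67 | 100101110001110011111001 | 1 | 0
  68 | 001011100011100111110010 | 0 | 1
  69 | 010111000111001111100101 | 0 | 1
  70 | 101110001110011111001011 | 1 | 1
  71 | 011100011100111110010111 | 0 | 0
  72 | 111000111001111100101110 | 1 | 0
  73 | 110001110011111001011100 | 1 | 0
  74 | 100011100111110010111000 | 1 | 0
  75 | 000111001111100101110000 | 0 | 0
  76 | 001110011111001011100000 | 0 | 0
  77 | 011100111110010111000000 | 0 | 0
  78 | 111001111100101110000000 | 1 | 0
  79 | 110011111001011100000000 | 1 | 1
  80 | 100111110010111000000001 | 1 | 1
  81 | 001111100101110000000011 | 0 | 0
  82 | 011111001011100000000110 | 0 | 1
  83 | 111110010111000000001101 | 1 | 0
  84 | 111100101110000000011010 | 1 | 1
  85 | 111001011100000000110101 | 1 | 0
  86 | 110010111000000001101010 | 1 | 1
  87 | 100101110000000011010101 | 1 | 0
  88 | 001011100000000110101010 | 0 | 1
  89 | 010111000000001101010101 | 0 | 1
  90 | 101110000000011010101011 | 1 | 1
  91 | 011100000000110101010111 | 0 | 0
  92 | 111000000001101010101110 | 1 | 0
  93 | 110000000011010101011100 | 1 | 0
  94 | 100000000110101010111000 | 1 | 1
  95 | 000000001101010101110001 | 0 | 0
  96 | 000000011010101011100010 | 0 | 0
  97 | 000000110101010111000100 | 0 | 0
  98 | 000001101010101110001000 | 0 | 0
  99 | 000011010101011100010000 | 0 | 1
 100 | 000110101010111000100001 | 0 | 0
 101 | 001101010101110001000010 | 0 | 1
 102 | 011010101011100010000101 | 0 | 0
 103 | 110101010111000100001010 | 1 | 1
 104 | 101010101110001000010101 | 1 | 0
 105 | 010101011100010000101010 | 0 | 0
 106 | 101010111000100001010100 | 1 | 0
 107 | 010101110001000010101000 | 0 | 0
 108 | 101011100010000101010000 | 1 | 0
 109 | 010111000100001010100000 | 0 | 1
 110 | 101110001000010101000001 | 1 | 1
 111 | 011100010000101010000011 | 0 | 0
 112 | 111000100001010100000110 | 1 | 0
 113 | 110001000010101000001100 | 1 | 0
 114 | 100010000101010000011000 | 1 | 0
 115 | 000100001010100000110000 | 0 | 1
 116 | 001000010101000001100001 | 0 | 0
 117 | 010000101010000011000010 | 0 | 1
 118 | 100001010100000110000101 | 1 | 1
 119 | 000010101000001100001011 | 0 | 1
 120 | 000101010000011000010111 | 0 | 1
 121 | 001010100000110000101111 | 0 | 1
 122 | 010101000001100001011111 | 0 | 0
 123 | 101010000011000010111110 | 1 | 0
 124 | 010100000110000101111100 | 0 | 0
 125 | 101000001100001011111000 | 1 | 1
 126 | 010000011000010111110001 | 0 | 1

1111100000010111000010000100100111110001110111100000101010000001011100101110001110011111001011100000000110101010111000100001010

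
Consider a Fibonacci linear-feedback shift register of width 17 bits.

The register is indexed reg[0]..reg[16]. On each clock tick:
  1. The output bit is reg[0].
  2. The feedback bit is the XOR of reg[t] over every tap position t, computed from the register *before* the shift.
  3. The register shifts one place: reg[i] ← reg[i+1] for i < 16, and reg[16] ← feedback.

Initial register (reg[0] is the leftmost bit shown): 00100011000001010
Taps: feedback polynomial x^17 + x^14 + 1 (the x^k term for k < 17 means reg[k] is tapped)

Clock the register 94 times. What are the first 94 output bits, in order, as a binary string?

k : reg_k → out_k, fb_k
0: 00100011000001010 → 0, fb=0
1: 01000110000010100 → 0, fb=1
2: 10001100000101001 → 1, fb=1
3: 00011000001010011 → 0, fb=0
4: 00110000010100110 → 0, fb=1
5: 01100000101001101 → 0, fb=1
6: 11000001010011011 → 1, fb=1
7: 10000010100110111 → 1, fb=0
8: 00000101001101110 → 0, fb=1
9: 00001010011011101 → 0, fb=1
10: 00010100110111011 → 0, fb=0
11: 00101001101110110 → 0, fb=1
12: 01010011011101101 → 0, fb=1
13: 10100110111011011 → 1, fb=1
14: 01001101110110111 → 0, fb=1
15: 10011011101101111 → 1, fb=0
16: 00110111011011110 → 0, fb=1
17: 01101110110111101 → 0, fb=1
18: 11011101101111011 → 1, fb=1
19: 10111011011110111 → 1, fb=0
20: 01110110111101110 → 0, fb=1
21: 11101101111011101 → 1, fb=0
22: 11011011110111010 → 1, fb=1
23: 10110111101110101 → 1, fb=0
24: 01101111011101010 → 0, fb=0
25: 11011110111010100 → 1, fb=0
26: 10111101110101000 → 1, fb=1
27: 01111011101010001 → 0, fb=0
28: 11110111010100010 → 1, fb=1
29: 11101110101000101 → 1, fb=0
30: 11011101010001010 → 1, fb=1
31: 10111010100010101 → 1, fb=0
32: 01110101000101010 → 0, fb=0
33: 11101010001010100 → 1, fb=0
34: 11010100010101000 → 1, fb=1
35: 10101000101010001 → 1, fb=1
36: 01010001010100011 → 0, fb=0
37: 10100010101000110 → 1, fb=0
38: 01000101010001100 → 0, fb=1
39: 10001010100011001 → 1, fb=1
40: 00010101000110011 → 0, fb=0
41: 00101010001100110 → 0, fb=1
42: 01010100011001101 → 0, fb=1
43: 10101000110011011 → 1, fb=1
44: 01010001100110111 → 0, fb=1
45: 10100011001101111 → 1, fb=0
46: 01000110011011110 → 0, fb=1
47: 10001100110111101 → 1, fb=0
48: 00011001101111010 → 0, fb=0
49: 00110011011110100 → 0, fb=1
50: 01100110111101001 → 0, fb=0
51: 11001101111010010 → 1, fb=1
52: 10011011110100101 → 1, fb=0
53: 00110111101001010 → 0, fb=0
54: 01101111010010100 → 0, fb=1
55: 11011110100101001 → 1, fb=1
56: 10111101001010011 → 1, fb=1
57: 01111010010100111 → 0, fb=1
58: 11110100101001111 → 1, fb=0
59: 11101001010011110 → 1, fb=0
60: 11010010100111100 → 1, fb=0
61: 10100101001111000 → 1, fb=1
62: 01001010011110001 → 0, fb=0
63: 10010100111100010 → 1, fb=1
64: 00101001111000101 → 0, fb=1
65: 01010011110001011 → 0, fb=0
66: 10100111100010110 → 1, fb=0
67: 01001111000101100 → 0, fb=1
68: 10011110001011001 → 1, fb=1
69: 00111100010110011 → 0, fb=0
70: 01111000101100110 → 0, fb=1
71: 11110001011001101 → 1, fb=0
72: 11100010110011010 → 1, fb=1
73: 11000101100110101 → 1, fb=0
74: 10001011001101010 → 1, fb=1
75: 00010110011010101 → 0, fb=1
76: 00101100110101011 → 0, fb=0
77: 01011001101010110 → 0, fb=1
78: 10110011010101101 → 1, fb=0
79: 01100110101011010 → 0, fb=0
80: 11001101010110100 → 1, fb=0
81: 10011010101101000 → 1, fb=1
82: 00110101011010001 → 0, fb=0
83: 01101010110100010 → 0, fb=0
84: 11010101101000100 → 1, fb=0
85: 10101011010001000 → 1, fb=1
86: 01010110100010001 → 0, fb=0
87: 10101101000100010 → 1, fb=1
88: 01011010001000101 → 0, fb=1
89: 10110100010001011 → 1, fb=1
90: 01101000100010111 → 0, fb=1
91: 11010001000101111 → 1, fb=0
92: 10100010001011110 → 1, fb=0
93: 01000100010111100 → 0, fb=1

0010001100000101001101110110111101110101000101010001100110111101001010011110001011001101010110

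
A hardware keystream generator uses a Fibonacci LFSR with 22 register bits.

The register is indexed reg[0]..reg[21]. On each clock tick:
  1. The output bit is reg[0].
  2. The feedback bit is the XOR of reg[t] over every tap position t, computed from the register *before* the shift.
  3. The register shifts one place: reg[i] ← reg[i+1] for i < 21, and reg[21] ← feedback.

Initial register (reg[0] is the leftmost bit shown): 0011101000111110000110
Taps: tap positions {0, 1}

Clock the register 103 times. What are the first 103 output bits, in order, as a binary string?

k : reg_k → out_k, fb_k
0: 0011101000111110000110 → 0, fb=0
1: 0111010001111100001100 → 0, fb=1
2: 1110100011111000011001 → 1, fb=0
3: 1101000111110000110010 → 1, fb=0
4: 1010001111100001100100 → 1, fb=1
5: 0100011111000011001001 → 0, fb=1
6: 1000111110000110010011 → 1, fb=1
7: 0001111100001100100111 → 0, fb=0
8: 0011111000011001001110 → 0, fb=0
9: 0111110000110010011100 → 0, fb=1
10: 1111100001100100111001 → 1, fb=0
11: 1111000011001001110010 → 1, fb=0
12: 1110000110010011100100 → 1, fb=0
13: 1100001100100111001000 → 1, fb=0
14: 1000011001001110010000 → 1, fb=1
15: 0000110010011100100001 → 0, fb=0
16: 0001100100111001000010 → 0, fb=0
17: 0011001001110010000100 → 0, fb=0
18: 0110010011100100001000 → 0, fb=1
19: 1100100111001000010001 → 1, fb=0
20: 1001001110010000100010 → 1, fb=1
21: 0010011100100001000101 → 0, fb=0
22: 0100111001000010001010 → 0, fb=1
23: 1001110010000100010101 → 1, fb=1
24: 0011100100001000101011 → 0, fb=0
25: 0111001000010001010110 → 0, fb=1
26: 1110010000100010101101 → 1, fb=0
27: 1100100001000101011010 → 1, fb=0
28: 1001000010001010110100 → 1, fb=1
29: 0010000100010101101001 → 0, fb=0
30: 0100001000101011010010 → 0, fb=1
31: 1000010001010110100101 → 1, fb=1
32: 0000100010101101001011 → 0, fb=0
33: 0001000101011010010110 → 0, fb=0
34: 0010001010110100101100 → 0, fb=0
35: 0100010101101001011000 → 0, fb=1
36: 1000101011010010110001 → 1, fb=1
37: 0001010110100101100011 → 0, fb=0
38: 0010101101001011000110 → 0, fb=0
39: 0101011010010110001100 → 0, fb=1
40: 1010110100101100011001 → 1, fb=1
41: 0101101001011000110011 → 0, fb=1
42: 1011010010110001100111 → 1, fb=1
43: 0110100101100011001111 → 0, fb=1
44: 1101001011000110011111 → 1, fb=0
45: 1010010110001100111110 → 1, fb=1
46: 0100101100011001111101 → 0, fb=1
47: 1001011000110011111011 → 1, fb=1
48: 0010110001100111110111 → 0, fb=0
49: 0101100011001111101110 → 0, fb=1
50: 1011000110011111011101 → 1, fb=1
51: 0110001100111110111011 → 0, fb=1
52: 1100011001111101110111 → 1, fb=0
53: 1000110011111011101110 → 1, fb=1
54: 0001100111110111011101 → 0, fb=0
55: 0011001111101110111010 → 0, fb=0
56: 0110011111011101110100 → 0, fb=1
57: 1100111110111011101001 → 1, fb=0
58: 1001111101110111010010 → 1, fb=1
59: 0011111011101110100101 → 0, fb=0
60: 0111110111011101001010 → 0, fb=1
61: 1111101110111010010101 → 1, fb=0
62: 1111011101110100101010 → 1, fb=0
63: 1110111011101001010100 → 1, fb=0
64: 1101110111010010101000 → 1, fb=0
65: 1011101110100101010000 → 1, fb=1
66: 0111011101001010100001 → 0, fb=1
67: 1110111010010101000011 → 1, fb=0
68: 1101110100101010000110 → 1, fb=0
69: 1011101001010100001100 → 1, fb=1
70: 0111010010101000011001 → 0, fb=1
71: 1110100101010000110011 → 1, fb=0
72: 1101001010100001100110 → 1, fb=0
73: 1010010101000011001100 → 1, fb=1
74: 0100101010000110011001 → 0, fb=1
75: 1001010100001100110011 → 1, fb=1
76: 0010101000011001100111 → 0, fb=0
77: 0101010000110011001110 → 0, fb=1
78: 1010100001100110011101 → 1, fb=1
79: 0101000011001100111011 → 0, fb=1
80: 1010000110011001110111 → 1, fb=1
81: 0100001100110011101111 → 0, fb=1
82: 1000011001100111011111 → 1, fb=1
83: 0000110011001110111111 → 0, fb=0
84: 0001100110011101111110 → 0, fb=0
85: 0011001100111011111100 → 0, fb=0
86: 0110011001110111111000 → 0, fb=1
87: 1100110011101111110001 → 1, fb=0
88: 1001100111011111100010 → 1, fb=1
89: 0011001110111111000101 → 0, fb=0
90: 0110011101111110001010 → 0, fb=1
91: 1100111011111100010101 → 1, fb=0
92: 1001110111111000101010 → 1, fb=1
93: 0011101111110001010101 → 0, fb=0
94: 0111011111100010101010 → 0, fb=1
95: 1110111111000101010101 → 1, fb=0
96: 1101111110001010101010 → 1, fb=0
97: 1011111100010101010100 → 1, fb=1
98: 0111111000101010101001 → 0, fb=1
99: 1111110001010101010011 → 1, fb=0
100: 1111100010101010100110 → 1, fb=0
101: 1111000101010101001100 → 1, fb=0
102: 1110001010101010011000 → 1, fb=0

0011101000111110000110010011100100001000101011010010110001100111110111011101001010100001100110011101111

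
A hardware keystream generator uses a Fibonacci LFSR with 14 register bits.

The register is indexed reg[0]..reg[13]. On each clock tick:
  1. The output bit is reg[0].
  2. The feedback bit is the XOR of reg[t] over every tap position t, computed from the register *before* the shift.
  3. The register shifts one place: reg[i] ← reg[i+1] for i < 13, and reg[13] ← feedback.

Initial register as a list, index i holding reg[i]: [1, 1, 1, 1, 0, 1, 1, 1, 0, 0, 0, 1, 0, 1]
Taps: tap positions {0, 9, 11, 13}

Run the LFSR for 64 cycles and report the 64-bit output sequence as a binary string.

tick  register→output (feedback)
  0  11110111000101→1 (1)
  1  11101110001011→1 (0)
  2  11011100010110→1 (1)
  3  10111000101101→1 (1)
  4  01110001011011→0 (0)
  5  11100010110110→1 (1)
  6  11000101101101→1 (1)
  7  10001011011011→1 (1)
  8  00010110110111→0 (1)
  9  00101101101111→0 (0)
 10  01011011011110→0 (0)
 11  10110110111100→1 (1)
 12  01101101111001→0 (0)
 13  11011011110010→1 (0)
 14  10110111100100→1 (0)
 15  01101111001000→0 (0)
 16  11011110010000→1 (0)
 17  10111100100000→1 (1)
 18  01111001000001→0 (1)
 19  11110010000011→1 (0)
 20  11100100000110→1 (0)
 21  11001000001100→1 (0)
 22  10010000011000→1 (0)
 23  00100000110000→0 (1)
 24  01000001100001→0 (1)
 25  10000011000011→1 (0)
 26  00000110000110→0 (1)
 27  00001100001101→0 (0)
 28  00011000011010→0 (1)
 29  00110000110101→0 (1)
 30  01100001101011→0 (1)
 31  11000011010111→1 (0)
 32  10000110101110→1 (0)
 33  00001101011100→0 (0)
 34  00011010111000→0 (1)
 35  00110101110001→0 (0)
 36  01101011100010→0 (0)
 37  11010111000100→1 (0)
 38  10101110001000→1 (1)
 39  01011100010001→0 (0)
 40  10111000100010→1 (1)
 41  01110001000101→0 (0)
 42  11100010001010→1 (1)
 43  11000100010101→1 (0)
 44  10001000101010→1 (1)
 45  00010001010101→0 (1)
 46  00100010101011→0 (1)
 47  01000101010111→0 (1)
 48  10001010101111→1 (1)
 49  00010101011111→0 (1)
 50  00101010111111→0 (1)
 51  01010101111111→0 (1)
 52  10101011111111→1 (0)
 53  01010111111110→0 (0)
 54  10101111111100→1 (1)
 55  01011111111001→0 (0)
 56  10111111110010→1 (0)
 57  01111111100100→0 (1)
 58  11111111001001→1 (0)
 59  11111110010010→1 (0)
 60  11111100100100→1 (0)
 61  11111001001000→1 (1)
 62  11110010010001→1 (1)
 63  11100100100011→1 (0)

1111011100010110110111100100000110000110101110001000101010111111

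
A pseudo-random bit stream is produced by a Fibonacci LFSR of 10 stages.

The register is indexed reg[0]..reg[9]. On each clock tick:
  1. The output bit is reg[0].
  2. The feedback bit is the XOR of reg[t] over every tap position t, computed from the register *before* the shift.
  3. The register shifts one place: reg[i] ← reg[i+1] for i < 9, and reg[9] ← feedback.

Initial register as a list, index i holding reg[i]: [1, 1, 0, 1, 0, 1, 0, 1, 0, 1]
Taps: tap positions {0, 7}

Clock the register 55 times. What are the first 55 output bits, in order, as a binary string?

tick  register→output (feedback)
  0  1101010101→1 (0)
  1  1010101010→1 (1)
  2  0101010101→0 (1)
  3  1010101011→1 (1)
  4  0101010111→0 (1)
  5  1010101111→1 (0)
  6  0101011110→0 (1)
  7  1010111101→1 (0)
  8  0101111010→0 (0)
  9  1011110100→1 (0)
 10  0111101000→0 (0)
 11  1111010000→1 (1)
 12  1110100001→1 (1)
 13  1101000011→1 (1)
 14  1010000111→1 (0)
 15  0100001110→0 (1)
 16  1000011101→1 (0)
 17  0000111010→0 (0)
 18  0001110100→0 (1)
 19  0011101001→0 (0)
 20  0111010010→0 (0)
 21  1110100100→1 (0)
 22  1101001000→1 (1)
 23  1010010001→1 (1)
 24  0100100011→0 (0)
 25  1001000110→1 (0)
 26  0010001100→0 (1)
 27  0100011001→0 (0)
 28  1000110010→1 (1)
 29  0001100101→0 (1)
 30  0011001011→0 (0)
 31  0110010110→0 (1)
 32  1100101101→1 (0)
 33  1001011010→1 (1)
 34  0010110101→0 (1)
 35  0101101011→0 (0)
 36  1011010110→1 (0)
 37  0110101100→0 (1)
 38  1101011001→1 (1)
 39  1010110011→1 (1)
 40  0101100111→0 (1)
 41  1011001111→1 (0)
 42  0110011110→0 (1)
 43  1100111101→1 (0)
 44  1001111010→1 (1)
 45  0011110101→0 (1)
 46  0111101011→0 (0)
 47  1111010110→1 (0)
 48  1110101100→1 (0)
 49  1101011000→1 (1)
 50  1010110001→1 (1)
 51  0101100011→0 (0)
 52  1011000110→1 (0)
 53  0110001100→0 (1)
 54  1100011001→1 (1)

1101010101011110100001110100100011001011010110011110101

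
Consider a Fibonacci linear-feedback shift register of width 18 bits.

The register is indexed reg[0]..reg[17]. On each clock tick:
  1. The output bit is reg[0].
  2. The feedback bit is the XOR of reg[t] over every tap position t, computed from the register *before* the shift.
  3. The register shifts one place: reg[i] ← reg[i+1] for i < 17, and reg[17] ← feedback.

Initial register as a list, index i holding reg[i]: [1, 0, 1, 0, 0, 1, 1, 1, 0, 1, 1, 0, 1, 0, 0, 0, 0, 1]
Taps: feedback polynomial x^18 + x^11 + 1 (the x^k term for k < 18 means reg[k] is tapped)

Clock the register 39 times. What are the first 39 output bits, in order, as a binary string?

101001110110100001111001001010000100111

k : reg_k → out_k, fb_k
0: 101001110110100001 → 1, fb=1
1: 010011101101000011 → 0, fb=1
2: 100111011010000111 → 1, fb=1
3: 001110110100001111 → 0, fb=0
4: 011101101000011110 → 0, fb=0
5: 111011010000111100 → 1, fb=1
6: 110110100001111001 → 1, fb=0
7: 101101000011110010 → 1, fb=0
8: 011010000111100100 → 0, fb=1
9: 110100001111001001 → 1, fb=0
10: 101000011110010010 → 1, fb=1
11: 010000111100100101 → 0, fb=0
12: 100001111001001010 → 1, fb=0
13: 000011110010010100 → 0, fb=0
14: 000111100100101000 → 0, fb=0
15: 001111001001010000 → 0, fb=1
16: 011110010010100001 → 0, fb=0
17: 111100100101000010 → 1, fb=0
18: 111001001010000100 → 1, fb=1
19: 110010010100001001 → 1, fb=1
20: 100100101000010011 → 1, fb=1
21: 001001010000100111 → 0, fb=0
22: 010010100001001110 → 0, fb=1
23: 100101000010011101 → 1, fb=1
24: 001010000100111011 → 0, fb=0
25: 010100001001110110 → 0, fb=1
26: 101000010011101101 → 1, fb=0
27: 010000100111011010 → 0, fb=1
28: 100001001110110101 → 1, fb=1
29: 000010011101101011 → 0, fb=1
30: 000100111011010111 → 0, fb=1
31: 001001110110101111 → 0, fb=0
32: 010011101101011110 → 0, fb=1
33: 100111011010111101 → 1, fb=1
34: 001110110101111011 → 0, fb=1
35: 011101101011110111 → 0, fb=1
36: 111011010111101111 → 1, fb=0
37: 110110101111011110 → 1, fb=0
38: 101101011110111100 → 1, fb=1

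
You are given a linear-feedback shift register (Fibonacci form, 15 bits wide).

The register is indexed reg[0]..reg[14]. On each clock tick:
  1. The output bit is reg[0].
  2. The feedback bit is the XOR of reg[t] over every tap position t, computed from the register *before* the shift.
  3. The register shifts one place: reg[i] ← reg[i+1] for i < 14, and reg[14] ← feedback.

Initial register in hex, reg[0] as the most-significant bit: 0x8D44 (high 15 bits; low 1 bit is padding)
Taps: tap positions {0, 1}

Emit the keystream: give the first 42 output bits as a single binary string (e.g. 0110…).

tick  register→output (feedback)
  0  100011010100010→1 (1)
  1  000110101000101→0 (0)
  2  001101010001010→0 (0)
  3  011010100010100→0 (1)
  4  110101000101001→1 (0)
  5  101010001010010→1 (1)
  6  010100010100101→0 (1)
  7  101000101001011→1 (1)
  8  010001010010111→0 (1)
  9  100010100101111→1 (1)
 10  000101001011111→0 (0)
 11  001010010111110→0 (0)
 12  010100101111100→0 (1)
 13  101001011111001→1 (1)
 14  010010111110011→0 (1)
 15  100101111100111→1 (1)
 16  001011111001111→0 (0)
 17  010111110011110→0 (1)
 18  101111100111101→1 (1)
 19  011111001111011→0 (1)
 20  111110011110111→1 (0)
 21  111100111101110→1 (0)
 22  111001111011100→1 (0)
 23  110011110111000→1 (0)
 24  100111101110000→1 (1)
 25  001111011100001→0 (0)
 26  011110111000010→0 (1)
 27  111101110000101→1 (0)
 28  111011100001010→1 (0)
 29  110111000010100→1 (0)
 30  101110000101000→1 (1)
 31  011100001010001→0 (1)
 32  111000010100011→1 (0)
 33  110000101000110→1 (0)
 34  100001010001100→1 (1)
 35  000010100011001→0 (0)
 36  000101000110010→0 (0)
 37  001010001100100→0 (0)
 38  010100011001000→0 (1)
 39  101000110010001→1 (1)
 40  010001100100011→0 (1)
 41  100011001000111→1 (1)

100011010100010100101111100111101110000101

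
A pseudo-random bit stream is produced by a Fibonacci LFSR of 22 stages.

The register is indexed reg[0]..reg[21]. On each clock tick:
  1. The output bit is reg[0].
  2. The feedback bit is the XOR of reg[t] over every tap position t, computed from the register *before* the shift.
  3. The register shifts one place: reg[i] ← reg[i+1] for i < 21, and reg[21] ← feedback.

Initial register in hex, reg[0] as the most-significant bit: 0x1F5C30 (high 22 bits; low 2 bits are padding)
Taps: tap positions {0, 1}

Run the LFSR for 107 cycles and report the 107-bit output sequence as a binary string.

00011111010111000011000010000111100100010100011000100010110011110010100110011101010001011110101010011111001

tick  register→output (feedback)
  0  0001111101011100001100→0 (0)
  1  0011111010111000011000→0 (0)
  2  0111110101110000110000→0 (1)
  3  1111101011100001100001→1 (0)
  4  1111010111000011000010→1 (0)
  5  1110101110000110000100→1 (0)
  6  1101011100001100001000→1 (0)
  7  1010111000011000010000→1 (1)
  8  0101110000110000100001→0 (1)
  9  1011100001100001000011→1 (1)
 10  0111000011000010000111→0 (1)
 11  1110000110000100001111→1 (0)
 12  1100001100001000011110→1 (0)
 13  1000011000010000111100→1 (1)
 14  0000110000100001111001→0 (0)
 15  0001100001000011110010→0 (0)
 16  0011000010000111100100→0 (0)
 17  0110000100001111001000→0 (1)
 18  1100001000011110010001→1 (0)
 19  1000010000111100100010→1 (1)
 20  0000100001111001000101→0 (0)
 21  0001000011110010001010→0 (0)
 22  0010000111100100010100→0 (0)
 23  0100001111001000101000→0 (1)
 24  1000011110010001010001→1 (1)
 25  0000111100100010100011→0 (0)
 26  0001111001000101000110→0 (0)
 27  0011110010001010001100→0 (0)
 28  0111100100010100011000→0 (1)
 29  1111001000101000110001→1 (0)
 30  1110010001010001100010→1 (0)
 31  1100100010100011000100→1 (0)
 32  1001000101000110001000→1 (1)
 33  0010001010001100010001→0 (0)
 34  0100010100011000100010→0 (1)
 35  1000101000110001000101→1 (1)
 36  0001010001100010001011→0 (0)
 37  0010100011000100010110→0 (0)
 38  0101000110001000101100→0 (1)
 39  1010001100010001011001→1 (1)
 40  0100011000100010110011→0 (1)
 41  1000110001000101100111→1 (1)
 42  0001100010001011001111→0 (0)
 43  0011000100010110011110→0 (0)
 44  0110001000101100111100→0 (1)
 45  1100010001011001111001→1 (0)
 46  1000100010110011110010→1 (1)
 47  0001000101100111100101→0 (0)
 48  0010001011001111001010→0 (0)
 49  0100010110011110010100→0 (1)
 50  1000101100111100101001→1 (1)
 51  0001011001111001010011→0 (0)
 52  0010110011110010100110→0 (0)
 53  0101100111100101001100→0 (1)
 54  1011001111001010011001→1 (1)
 55  0110011110010100110011→0 (1)
 56  1100111100101001100111→1 (0)
 57  1001111001010011001110→1 (1)
 58  0011110010100110011101→0 (0)
 59  0111100101001100111010→0 (1)
 60  1111001010011001110101→1 (0)
 61  1110010100110011101010→1 (0)
 62  1100101001100111010100→1 (0)
 63  1001010011001110101000→1 (1)
 64  0010100110011101010001→0 (0)
 65  0101001100111010100010→0 (1)
 66  1010011001110101000101→1 (1)
 67  0100110011101010001011→0 (1)
 68  1001100111010100010111→1 (1)
 69  0011001110101000101111→0 (0)
 70  0110011101010001011110→0 (1)
 71  1100111010100010111101→1 (0)
 72  1001110101000101111010→1 (1)
 73  0011101010001011110101→0 (0)
 74  0111010100010111101010→0 (1)
 75  1110101000101111010101→1 (0)
 76  1101010001011110101010→1 (0)
 77  1010100010111101010100→1 (1)
 78  0101000101111010101001→0 (1)
 79  1010001011110101010011→1 (1)
 80  0100010111101010100111→0 (1)
 81  1000101111010101001111→1 (1)
 82  0001011110101010011111→0 (0)
 83  0010111101010100111110→0 (0)
 84  0101111010101001111100→0 (1)
 85  1011110101010011111001→1 (1)
 86  0111101010100111110011→0 (1)
 87  1111010101001111100111→1 (0)
 88  1110101010011111001110→1 (0)
 89  1101010100111110011100→1 (0)
 90  1010101001111100111000→1 (1)
 91  0101010011111001110001→0 (1)
 92  1010100111110011100011→1 (1)
 93  0101001111100111000111→0 (1)
 94  1010011111001110001111→1 (1)
 95  0100111110011100011111→0 (1)
 96  1001111100111000111111→1 (1)
 97  0011111001110001111111→0 (0)
 98  0111110011100011111110→0 (1)
 99  1111100111000111111101→1 (0)
100  1111001110001111111010→1 (0)
101  1110011100011111110100→1 (0)
102  1100111000111111101000→1 (0)
103  1001110001111111010000→1 (1)
104  0011100011111110100001→0 (0)
105  0111000111111101000010→0 (1)
106  1110001111111010000101→1 (0)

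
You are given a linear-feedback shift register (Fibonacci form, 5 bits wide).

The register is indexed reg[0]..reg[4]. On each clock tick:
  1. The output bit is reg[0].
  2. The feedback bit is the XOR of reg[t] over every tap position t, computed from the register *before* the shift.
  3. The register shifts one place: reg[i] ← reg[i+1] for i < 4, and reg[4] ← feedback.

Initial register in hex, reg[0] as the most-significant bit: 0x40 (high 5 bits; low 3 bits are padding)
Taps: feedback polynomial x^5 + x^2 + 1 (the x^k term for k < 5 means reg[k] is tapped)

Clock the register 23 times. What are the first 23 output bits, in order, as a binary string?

tick  register→output (feedback)
  0  01000→0 (0)
  1  10000→1 (1)
  2  00001→0 (0)
  3  00010→0 (0)
  4  00100→0 (1)
  5  01001→0 (0)
  6  10010→1 (1)
  7  00101→0 (1)
  8  01011→0 (0)
  9  10110→1 (0)
 10  01100→0 (1)
 11  11001→1 (1)
 12  10011→1 (1)
 13  00111→0 (1)
 14  01111→0 (1)
 15  11111→1 (0)
 16  11110→1 (0)
 17  11100→1 (0)
 18  11000→1 (1)
 19  10001→1 (1)
 20  00011→0 (0)
 21  00110→0 (1)
 22  01101→0 (1)

01000010010110011111000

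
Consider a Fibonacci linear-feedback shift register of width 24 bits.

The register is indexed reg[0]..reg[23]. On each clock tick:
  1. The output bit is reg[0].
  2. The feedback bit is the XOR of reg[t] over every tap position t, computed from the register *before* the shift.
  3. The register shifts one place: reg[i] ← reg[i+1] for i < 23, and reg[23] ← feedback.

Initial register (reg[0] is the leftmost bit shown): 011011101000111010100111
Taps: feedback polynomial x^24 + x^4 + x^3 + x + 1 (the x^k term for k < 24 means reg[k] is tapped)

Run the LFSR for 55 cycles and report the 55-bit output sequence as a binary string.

0110111010001110101001110010111100001100101000101111100

tick  register→output (feedback)
  0  011011101000111010100111→0 (0)
  1  110111010001110101001110→1 (0)
  2  101110100011101010011100→1 (1)
  3  011101000111010100111001→0 (0)
  4  111010001110101001110010→1 (1)
  5  110100011101010011100101→1 (1)
  6  101000111010100111001011→1 (1)
  7  010001110101001110010111→0 (1)
  8  100011101010011100101111→1 (0)
  9  000111010100111001011110→0 (0)
 10  001110101001110010111100→0 (0)
 11  011101010011100101111000→0 (0)
 12  111010100111001011110000→1 (1)
 13  110101001110010111100001→1 (1)
 14  101010011100101111000011→1 (0)
 15  010100111001011110000110→0 (0)
 16  101001110010111100001100→1 (1)
 17  010011100101111000011001→0 (0)
 18  100111001011110000110010→1 (1)
 19  001110010111100001100101→0 (0)
 20  011100101111000011001010→0 (0)
 21  111001011110000110010100→1 (0)
 22  110010111100001100101000→1 (1)
 23  100101111000011001010001→1 (0)
 24  001011110000110010100010→0 (1)
 25  010111100001100101000101→0 (1)
 26  101111000011001010001011→1 (1)
 27  011110000110010100010111→0 (1)
 28  111100001100101000101111→1 (1)
 29  111000011001010001011111→1 (0)
 30  110000110010100010111110→1 (0)
 31  100001100101000101111100→1 (1)
 32  000011001010001011111001→0 (1)
 33  000110010100010111110011→0 (0)
 34  001100101000101111100110→0 (1)
 35  011001010001011111001101→0 (1)
 36  110010100010111110011011→1 (1)
 37  100101000101111100110111→1 (0)
 38  001010001011111001101110→0 (1)
 39  010100010111110011011101→0 (0)
 40  101000101111100110111010→1 (1)
 41  010001011111001101110101→0 (1)
 42  100010111110011011101011→1 (0)
 43  000101111100110111010110→0 (1)
 44  001011111001101110101101→0 (1)
 45  010111110011011101011011→0 (1)
 46  101111100110111010110111→1 (1)
 47  011111001101110101101111→0 (1)
 48  111110011011101011011111→1 (0)
 49  111100110111010110111110→1 (1)
 50  111001101110101101111101→1 (0)
 51  110011011101011011111010→1 (1)
 52  100110111010110111110101→1 (1)
 53  001101110101101111101011→0 (1)
 54  011011101011011111010111→0 (0)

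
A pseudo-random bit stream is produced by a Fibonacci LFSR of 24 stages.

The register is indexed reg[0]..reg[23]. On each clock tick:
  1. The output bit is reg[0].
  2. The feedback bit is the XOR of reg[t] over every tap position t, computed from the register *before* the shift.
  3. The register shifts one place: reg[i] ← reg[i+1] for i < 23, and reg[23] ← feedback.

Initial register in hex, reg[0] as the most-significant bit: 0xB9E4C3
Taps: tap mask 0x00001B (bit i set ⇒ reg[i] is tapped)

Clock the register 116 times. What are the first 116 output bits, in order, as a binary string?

tick  register→output (feedback)
  0  101110011110010011000011→1 (1)
  1  011100111100100110000111→0 (0)
  2  111001111001001100001110→1 (0)
  3  110011110010011000011100→1 (1)
  4  100111100100110000111001→1 (1)
  5  001111001001100001110011→0 (0)
  6  011110010011000011100110→0 (1)
  7  111100100110000111001101→1 (1)
  8  111001001100001110011011→1 (0)
  9  110010011000011100110110→1 (1)
 10  100100110000111001101101→1 (0)
 11  001001100001110011011010→0 (0)
 12  010011000011100110110100→0 (0)
 13  100110000111001101101000→1 (1)
 14  001100001110011011010001→0 (1)
 15  011000011100110110100011→0 (1)
 16  110000111001101101000111→1 (0)
 17  100001110011011010001110→1 (1)
 18  000011100110110100011101→0 (1)
 19  000111001101101000111011→0 (0)
 20  001110011011010001110110→0 (0)
 21  011100110110100011101100→0 (0)
 22  111001101101000111011000→1 (0)
 23  110011011010001110110000→1 (1)
 24  100110110100011101100001→1 (1)
 25  001101101000111011000011→0 (1)
 26  011011010001110110000111→0 (0)
 27  110110100011101100001110→1 (0)
 28  101101000111011000011100→1 (0)
 29  011010001110110000111000→0 (0)
 30  110100011101100001110000→1 (1)
 31  101000111011000011100001→1 (1)
 32  010001110110000111000011→0 (1)
 33  100011101100001110000111→1 (0)
 34  000111011000011100001110→0 (0)
 35  001110110000111000011100→0 (0)
 36  011101100001110000111000→0 (0)
 37  111011000011100001110000→1 (1)
 38  110110000111000011100001→1 (0)
 39  101100001110000111000010→1 (0)
 40  011000011100001110000100→0 (1)
 41  110000111000011100001001→1 (0)
 42  100001110000111000010010→1 (1)
 43  000011100001110000100101→0 (1)
 44  000111000011100001001011→0 (0)
 45  001110000111000010010110→0 (0)
 46  011100001110000100101100→0 (0)
 47  111000011100001001011000→1 (0)
 48  110000111000010010110000→1 (0)
 49  100001110000100101100000→1 (1)
 50  000011100001001011000001→0 (1)
 51  000111000010010110000011→0 (0)
 52  001110000100101100000110→0 (0)
 53  011100001001011000001100→0 (0)
 54  111000010010110000011000→1 (0)
 55  110000100101100000110000→1 (0)
 56  100001001011000001100000→1 (1)
 57  000010010110000011000001→0 (1)
 58  000100101100000110000011→0 (1)
 59  001001011000001100000111→0 (0)
 60  010010110000011000001110→0 (0)
 61  100101100000110000011100→1 (0)
 62  001011000001100000111000→0 (1)
 63  010110000011000001110001→0 (1)
 64  101100000110000011100011→1 (0)
 65  011000001100000111000110→0 (1)
 66  110000011000001110001101→1 (0)
 67  100000110000011100011010→1 (1)
 68  000001100000111000110101→0 (0)
 69  000011000001110001101010→0 (1)
 70  000110000011100011010101→0 (0)
 71  001100000111000110101010→0 (1)
 72  011000001110001101010101→0 (1)
 73  110000011100011010101011→1 (0)
 74  100000111000110101010110→1 (1)
 75  000001110001101010101101→0 (0)
 76  000011100011010101011010→0 (1)
 77  000111000110101010110101→0 (0)
 78  001110001101010101101010→0 (0)
 79  011100011010101011010100→0 (0)
 80  111000110101010110101000→1 (0)
 81  110001101010101101010000→1 (0)
 82  100011010101011010100000→1 (0)
 83  000110101010110101000000→0 (0)
 84  001101010101101010000000→0 (1)
 85  011010101011010100000001→0 (0)
 86  110101010110101000000010→1 (1)
 87  101010101101010000000101→1 (0)
 88  010101011010100000001010→0 (0)
 89  101010110101000000010100→1 (0)
 90  010101101010000000101000→0 (0)
 91  101011010100000001010000→1 (0)
 92  010110101000000010100000→0 (1)
 93  101101010000000101000001→1 (0)
 94  011010100000001010000010→0 (0)
 95  110101000000010100000100→1 (1)
 96  101010000000101000001001→1 (0)
 97  010100000001010000010010→0 (0)
 98  101000000010100000100100→1 (1)
 99  010000000101000001001001→0 (1)
100  100000001010000010010011→1 (1)
101  000000010100000100100111→0 (0)
102  000000101000001001001110→0 (0)
103  000001010000010010011100→0 (0)
104  000010100000100100111000→0 (1)
105  000101000001001001110001→0 (1)
106  001010000010010011100011→0 (1)
107  010100000100100111000111→0 (0)
108  101000001001001110001110→1 (1)
109  010000010010011100011101→0 (1)
110  100000100100111000111011→1 (1)
111  000001001001110001110111→0 (0)
112  000010010011100011101110→0 (1)
113  000100100111000111011101→0 (1)
114  001001001110001110111011→0 (0)
115  010010011100011101110110→0 (0)

10111001111001001100001110011011010001110110000111000011100001001011000001100000111000110101010110101000000010100000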